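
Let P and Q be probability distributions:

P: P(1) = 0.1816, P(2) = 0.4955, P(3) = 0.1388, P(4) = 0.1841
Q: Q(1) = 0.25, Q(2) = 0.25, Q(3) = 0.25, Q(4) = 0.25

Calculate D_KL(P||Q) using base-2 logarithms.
0.2062 bits

D_KL(P||Q) = Σ P(x) log₂(P(x)/Q(x))

Computing term by term:
  P(1)·log₂(P(1)/Q(1)) = 0.1816·log₂(0.1816/0.25) = -0.08375
  P(2)·log₂(P(2)/Q(2)) = 0.4955·log₂(0.4955/0.25) = 0.48904
  P(3)·log₂(P(3)/Q(3)) = 0.1388·log₂(0.1388/0.25) = -0.11783
  P(4)·log₂(P(4)/Q(4)) = 0.1841·log₂(0.1841/0.25) = -0.08127

D_KL(P||Q) = -0.08375 + 0.48904 - 0.11783 - 0.08127 = 0.20619 ≈ 0.2062 bits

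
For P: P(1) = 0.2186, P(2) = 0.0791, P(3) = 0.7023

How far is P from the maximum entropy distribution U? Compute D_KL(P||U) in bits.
0.4579 bits

U(i) = 1/3 for all i

D_KL(P||U) = Σ P(x) log₂(P(x) / (1/3))
           = Σ P(x) log₂(P(x)) + log₂(3)
           = log₂(3) - H(P)

H(P) = -Σ P(x) log₂(P(x)):
  -P(1)·log₂(P(1)) = -(0.2186)·log₂(0.2186) = 0.47953
  -P(2)·log₂(P(2)) = -(0.0791)·log₂(0.0791) = 0.28952
  -P(3)·log₂(P(3)) = -(0.7023)·log₂(0.7023) = 0.35806
H(P) = 0.47953 + 0.28952 + 0.35806 = 1.12711 bits

log₂(3) = 1.58496 bits

D_KL(P||U) = 1.58496 - 1.12711 = 0.45785 ≈ 0.4579 bits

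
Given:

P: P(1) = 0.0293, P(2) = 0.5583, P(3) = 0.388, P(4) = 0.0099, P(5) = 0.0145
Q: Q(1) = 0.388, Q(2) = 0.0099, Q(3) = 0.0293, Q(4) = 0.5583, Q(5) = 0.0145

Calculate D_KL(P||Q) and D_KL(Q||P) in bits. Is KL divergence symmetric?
D_KL(P||Q) = 4.5272 bits, D_KL(Q||P) = 4.5272 bits. The two values coincide for this particular pair, but no — KL divergence is not symmetric in general.

D_KL(P||Q) = Σ P(x) log₂(P(x)/Q(x))

Computing term by term:
  P(1)·log₂(P(1)/Q(1)) = 0.0293·log₂(0.0293/0.388) = -0.10920
  P(2)·log₂(P(2)/Q(2)) = 0.5583·log₂(0.5583/0.0099) = 3.24789
  P(3)·log₂(P(3)/Q(3)) = 0.388·log₂(0.388/0.0293) = 1.44611
  P(4)·log₂(P(4)/Q(4)) = 0.0099·log₂(0.0099/0.5583) = -0.05759
  P(5)·log₂(P(5)/Q(5)) = 0.0145·log₂(0.0145/0.0145) = 0.00000

D_KL(P||Q) = -0.10920 + 3.24789 + 1.44611 - 0.05759 + 0.00000 = 4.52721 ≈ 4.5272 bits

D_KL(Q||P) = Σ Q(x) log₂(Q(x)/P(x))

Computing term by term:
  Q(1)·log₂(Q(1)/P(1)) = 0.388·log₂(0.388/0.0293) = 1.44611
  Q(2)·log₂(Q(2)/P(2)) = 0.0099·log₂(0.0099/0.5583) = -0.05759
  Q(3)·log₂(Q(3)/P(3)) = 0.0293·log₂(0.0293/0.388) = -0.10920
  Q(4)·log₂(Q(4)/P(4)) = 0.5583·log₂(0.5583/0.0099) = 3.24789
  Q(5)·log₂(Q(5)/P(5)) = 0.0145·log₂(0.0145/0.0145) = 0.00000

D_KL(Q||P) = 1.44611 - 0.05759 - 0.10920 + 3.24789 + 0.00000 = 4.52721 ≈ 4.5272 bits

These ARE equal here. Q is P with outcomes relabeled (Q(1) = P(3), Q(2) = P(4), Q(3) = P(1), Q(4) = P(2)) by a relabeling that is its own inverse, so the two sums contain exactly the same terms in a different order. This is a special case — KL divergence is not symmetric in general: D_KL(P||Q) ≠ D_KL(Q||P) for most P, Q.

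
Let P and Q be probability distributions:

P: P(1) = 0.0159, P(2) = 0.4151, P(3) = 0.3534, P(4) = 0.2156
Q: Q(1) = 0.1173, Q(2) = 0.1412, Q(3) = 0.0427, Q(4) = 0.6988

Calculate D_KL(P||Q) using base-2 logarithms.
1.3117 bits

D_KL(P||Q) = Σ P(x) log₂(P(x)/Q(x))

Computing term by term:
  P(1)·log₂(P(1)/Q(1)) = 0.0159·log₂(0.0159/0.1173) = -0.04584
  P(2)·log₂(P(2)/Q(2)) = 0.4151·log₂(0.4151/0.1412) = 0.64578
  P(3)·log₂(P(3)/Q(3)) = 0.3534·log₂(0.3534/0.0427) = 1.07751
  P(4)·log₂(P(4)/Q(4)) = 0.2156·log₂(0.2156/0.6988) = -0.36577

D_KL(P||Q) = -0.04584 + 0.64578 + 1.07751 - 0.36577 = 1.31168 ≈ 1.3117 bits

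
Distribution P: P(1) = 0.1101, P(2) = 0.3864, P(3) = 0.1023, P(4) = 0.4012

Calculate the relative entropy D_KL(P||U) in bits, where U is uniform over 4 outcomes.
0.2544 bits

U(i) = 1/4 for all i

D_KL(P||U) = Σ P(x) log₂(P(x) / (1/4))
           = Σ P(x) log₂(P(x)) + log₂(4)
           = log₂(4) - H(P)

H(P) = -Σ P(x) log₂(P(x)):
  -P(1)·log₂(P(1)) = -(0.1101)·log₂(0.1101) = 0.35046
  -P(2)·log₂(P(2)) = -(0.3864)·log₂(0.3864) = 0.53008
  -P(3)·log₂(P(3)) = -(0.1023)·log₂(0.1023) = 0.33648
  -P(4)·log₂(P(4)) = -(0.4012)·log₂(0.4012) = 0.52862
H(P) = 0.35046 + 0.53008 + 0.33648 + 0.52862 = 1.74564 bits

log₂(4) = 2.00000 bits

D_KL(P||U) = 2.00000 - 1.74564 = 0.25436 ≈ 0.2544 bits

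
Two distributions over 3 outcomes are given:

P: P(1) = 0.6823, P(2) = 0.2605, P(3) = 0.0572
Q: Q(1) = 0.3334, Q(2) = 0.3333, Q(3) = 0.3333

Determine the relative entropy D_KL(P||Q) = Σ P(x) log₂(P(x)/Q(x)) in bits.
0.4669 bits

D_KL(P||Q) = Σ P(x) log₂(P(x)/Q(x))

Computing term by term:
  P(1)·log₂(P(1)/Q(1)) = 0.6823·log₂(0.6823/0.3334) = 0.70492
  P(2)·log₂(P(2)/Q(2)) = 0.2605·log₂(0.2605/0.3333) = -0.09262
  P(3)·log₂(P(3)/Q(3)) = 0.0572·log₂(0.0572/0.3333) = -0.14544

D_KL(P||Q) = 0.70492 - 0.09262 - 0.14544 = 0.46686 ≈ 0.4669 bits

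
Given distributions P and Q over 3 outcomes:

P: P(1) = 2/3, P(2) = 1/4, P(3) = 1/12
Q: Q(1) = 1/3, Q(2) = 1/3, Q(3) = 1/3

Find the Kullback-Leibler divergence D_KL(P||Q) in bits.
0.3962 bits

D_KL(P||Q) = Σ P(x) log₂(P(x)/Q(x))

Computing term by term:
  P(1)·log₂(P(1)/Q(1)) = (2/3)·log₂((2/3)/(1/3)) = 0.66667
  P(2)·log₂(P(2)/Q(2)) = (1/4)·log₂((1/4)/(1/3)) = -0.10376
  P(3)·log₂(P(3)/Q(3)) = (1/12)·log₂((1/12)/(1/3)) = -0.16667

D_KL(P||Q) = 0.66667 - 0.10376 - 0.16667 = 0.39624 ≈ 0.3962 bits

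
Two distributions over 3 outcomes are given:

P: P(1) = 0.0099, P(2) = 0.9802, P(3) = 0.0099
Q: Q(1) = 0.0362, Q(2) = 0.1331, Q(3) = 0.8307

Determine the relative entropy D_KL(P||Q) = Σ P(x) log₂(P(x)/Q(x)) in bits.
2.7417 bits

D_KL(P||Q) = Σ P(x) log₂(P(x)/Q(x))

Computing term by term:
  P(1)·log₂(P(1)/Q(1)) = 0.0099·log₂(0.0099/0.0362) = -0.01852
  P(2)·log₂(P(2)/Q(2)) = 0.9802·log₂(0.9802/0.1331) = 2.82353
  P(3)·log₂(P(3)/Q(3)) = 0.0099·log₂(0.0099/0.8307) = -0.06327

D_KL(P||Q) = -0.01852 + 2.82353 - 0.06327 = 2.74174 ≈ 2.7417 bits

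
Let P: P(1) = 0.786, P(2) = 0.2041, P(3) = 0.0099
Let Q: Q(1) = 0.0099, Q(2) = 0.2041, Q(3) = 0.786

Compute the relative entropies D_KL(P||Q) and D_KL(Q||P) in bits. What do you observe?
D_KL(P||Q) = 4.8979 bits, D_KL(Q||P) = 4.8979 bits. The two directions give the same value here, because Q is a self-inverse relabeling of P; in general KL divergence is asymmetric.

D_KL(P||Q) = Σ P(x) log₂(P(x)/Q(x))

Computing term by term:
  P(1)·log₂(P(1)/Q(1)) = 0.786·log₂(0.786/0.0099) = 4.96041
  P(2)·log₂(P(2)/Q(2)) = 0.2041·log₂(0.2041/0.2041) = 0.00000
  P(3)·log₂(P(3)/Q(3)) = 0.0099·log₂(0.0099/0.786) = -0.06248

D_KL(P||Q) = 4.96041 + 0.00000 - 0.06248 = 4.89793 ≈ 4.8979 bits

D_KL(Q||P) = Σ Q(x) log₂(Q(x)/P(x))

Computing term by term:
  Q(1)·log₂(Q(1)/P(1)) = 0.0099·log₂(0.0099/0.786) = -0.06248
  Q(2)·log₂(Q(2)/P(2)) = 0.2041·log₂(0.2041/0.2041) = 0.00000
  Q(3)·log₂(Q(3)/P(3)) = 0.786·log₂(0.786/0.0099) = 4.96041

D_KL(Q||P) = -0.06248 + 0.00000 + 4.96041 = 4.89793 ≈ 4.8979 bits

These ARE equal here. Q is P with outcomes relabeled (Q(1) = P(3), Q(3) = P(1)) by a relabeling that is its own inverse, so the two sums contain exactly the same terms in a different order. This is a special case — KL divergence is not symmetric in general: D_KL(P||Q) ≠ D_KL(Q||P) for most P, Q.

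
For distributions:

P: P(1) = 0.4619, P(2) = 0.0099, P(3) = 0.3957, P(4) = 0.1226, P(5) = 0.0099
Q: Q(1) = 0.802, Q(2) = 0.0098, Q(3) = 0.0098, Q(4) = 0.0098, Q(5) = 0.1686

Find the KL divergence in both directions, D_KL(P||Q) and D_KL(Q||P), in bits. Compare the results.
D_KL(P||Q) = 2.1501 bits, D_KL(Q||P) = 1.2398 bits. D_KL(P||Q) is larger than D_KL(Q||P) by 0.9103 bits; the two directions differ.

D_KL(P||Q) = Σ P(x) log₂(P(x)/Q(x))

Computing term by term:
  P(1)·log₂(P(1)/Q(1)) = 0.4619·log₂(0.4619/0.802) = -0.36768
  P(2)·log₂(P(2)/Q(2)) = 0.0099·log₂(0.0099/0.0098) = 0.00015
  P(3)·log₂(P(3)/Q(3)) = 0.3957·log₂(0.3957/0.0098) = 2.11125
  P(4)·log₂(P(4)/Q(4)) = 0.1226·log₂(0.1226/0.0098) = 0.44688
  P(5)·log₂(P(5)/Q(5)) = 0.0099·log₂(0.0099/0.1686) = -0.04049

D_KL(P||Q) = -0.36768 + 0.00015 + 2.11125 + 0.44688 - 0.04049 = 2.15011 ≈ 2.1501 bits

D_KL(Q||P) = Σ Q(x) log₂(Q(x)/P(x))

Computing term by term:
  Q(1)·log₂(Q(1)/P(1)) = 0.802·log₂(0.802/0.4619) = 0.63841
  Q(2)·log₂(Q(2)/P(2)) = 0.0098·log₂(0.0098/0.0099) = -0.00014
  Q(3)·log₂(Q(3)/P(3)) = 0.0098·log₂(0.0098/0.3957) = -0.05229
  Q(4)·log₂(Q(4)/P(4)) = 0.0098·log₂(0.0098/0.1226) = -0.03572
  Q(5)·log₂(Q(5)/P(5)) = 0.1686·log₂(0.1686/0.0099) = 0.68958

D_KL(Q||P) = 0.63841 - 0.00014 - 0.05229 - 0.03572 + 0.68958 = 1.23984 ≈ 1.2398 bits

These are NOT equal (difference: 0.9103 bits). KL divergence is asymmetric: D_KL(P||Q) ≠ D_KL(Q||P) in general.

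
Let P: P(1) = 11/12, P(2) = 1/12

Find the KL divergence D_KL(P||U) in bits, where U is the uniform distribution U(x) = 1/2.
0.5862 bits

U(i) = 1/2 for all i

D_KL(P||U) = Σ P(x) log₂(P(x) / (1/2))
           = Σ P(x) log₂(P(x)) + log₂(2)
           = log₂(2) - H(P)

H(P) = -Σ P(x) log₂(P(x)):
  -P(1)·log₂(P(1)) = -(11/12)·log₂(11/12) = 0.11507
  -P(2)·log₂(P(2)) = -(1/12)·log₂(1/12) = 0.29875
H(P) = 0.11507 + 0.29875 = 0.41382 bits

log₂(2) = 1.00000 bits

D_KL(P||U) = 1.00000 - 0.41382 = 0.58618 ≈ 0.5862 bits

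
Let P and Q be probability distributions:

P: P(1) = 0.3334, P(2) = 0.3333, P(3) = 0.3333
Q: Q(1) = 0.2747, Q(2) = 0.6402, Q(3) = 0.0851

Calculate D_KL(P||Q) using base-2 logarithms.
0.4357 bits

D_KL(P||Q) = Σ P(x) log₂(P(x)/Q(x))

Computing term by term:
  P(1)·log₂(P(1)/Q(1)) = 0.3334·log₂(0.3334/0.2747) = 0.09315
  P(2)·log₂(P(2)/Q(2)) = 0.3333·log₂(0.3333/0.6402) = -0.31387
  P(3)·log₂(P(3)/Q(3)) = 0.3333·log₂(0.3333/0.0851) = 0.65646

D_KL(P||Q) = 0.09315 - 0.31387 + 0.65646 = 0.43574 ≈ 0.4357 bits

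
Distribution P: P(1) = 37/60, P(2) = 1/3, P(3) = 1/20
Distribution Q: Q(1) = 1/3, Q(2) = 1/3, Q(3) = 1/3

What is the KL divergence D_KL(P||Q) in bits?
0.4105 bits

D_KL(P||Q) = Σ P(x) log₂(P(x)/Q(x))

Computing term by term:
  P(1)·log₂(P(1)/Q(1)) = (37/60)·log₂((37/60)/(1/3)) = 0.54731
  P(2)·log₂(P(2)/Q(2)) = (1/3)·log₂((1/3)/(1/3)) = 0.00000
  P(3)·log₂(P(3)/Q(3)) = (1/20)·log₂((1/20)/(1/3)) = -0.13685

D_KL(P||Q) = 0.54731 + 0.00000 - 0.13685 = 0.41046 ≈ 0.4105 bits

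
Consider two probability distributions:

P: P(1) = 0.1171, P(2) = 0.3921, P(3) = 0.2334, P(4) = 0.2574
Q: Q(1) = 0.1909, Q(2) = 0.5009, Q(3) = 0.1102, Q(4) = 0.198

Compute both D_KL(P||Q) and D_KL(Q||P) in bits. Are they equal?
D_KL(P||Q) = 0.1290 bits, D_KL(Q||P) = 0.1173 bits. No, they are not equal.

D_KL(P||Q) = Σ P(x) log₂(P(x)/Q(x))

Computing term by term:
  P(1)·log₂(P(1)/Q(1)) = 0.1171·log₂(0.1171/0.1909) = -0.08256
  P(2)·log₂(P(2)/Q(2)) = 0.3921·log₂(0.3921/0.5009) = -0.13853
  P(3)·log₂(P(3)/Q(3)) = 0.2334·log₂(0.2334/0.1102) = 0.25270
  P(4)·log₂(P(4)/Q(4)) = 0.2574·log₂(0.2574/0.198) = 0.09743

D_KL(P||Q) = -0.08256 - 0.13853 + 0.25270 + 0.09743 = 0.12904 ≈ 0.1290 bits

D_KL(Q||P) = Σ Q(x) log₂(Q(x)/P(x))

Computing term by term:
  Q(1)·log₂(Q(1)/P(1)) = 0.1909·log₂(0.1909/0.1171) = 0.13460
  Q(2)·log₂(Q(2)/P(2)) = 0.5009·log₂(0.5009/0.3921) = 0.17697
  Q(3)·log₂(Q(3)/P(3)) = 0.1102·log₂(0.1102/0.2334) = -0.11931
  Q(4)·log₂(Q(4)/P(4)) = 0.198·log₂(0.198/0.2574) = -0.07495

D_KL(Q||P) = 0.13460 + 0.17697 - 0.11931 - 0.07495 = 0.11731 ≈ 0.1173 bits

These are NOT equal (difference: 0.0117 bits). KL divergence is asymmetric: D_KL(P||Q) ≠ D_KL(Q||P) in general.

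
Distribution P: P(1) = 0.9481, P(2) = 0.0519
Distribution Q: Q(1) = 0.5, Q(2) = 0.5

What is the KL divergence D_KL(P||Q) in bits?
0.7056 bits

D_KL(P||Q) = Σ P(x) log₂(P(x)/Q(x))

Computing term by term:
  P(1)·log₂(P(1)/Q(1)) = 0.9481·log₂(0.9481/0.5) = 0.87520
  P(2)·log₂(P(2)/Q(2)) = 0.0519·log₂(0.0519/0.5) = -0.16962

D_KL(P||Q) = 0.87520 - 0.16962 = 0.70558 ≈ 0.7056 bits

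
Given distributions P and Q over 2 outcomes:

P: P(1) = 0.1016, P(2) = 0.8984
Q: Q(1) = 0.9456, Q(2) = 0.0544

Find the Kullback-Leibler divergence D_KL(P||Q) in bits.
3.3077 bits

D_KL(P||Q) = Σ P(x) log₂(P(x)/Q(x))

Computing term by term:
  P(1)·log₂(P(1)/Q(1)) = 0.1016·log₂(0.1016/0.9456) = -0.32698
  P(2)·log₂(P(2)/Q(2)) = 0.8984·log₂(0.8984/0.0544) = 3.63464

D_KL(P||Q) = -0.32698 + 3.63464 = 3.30766 ≈ 3.3077 bits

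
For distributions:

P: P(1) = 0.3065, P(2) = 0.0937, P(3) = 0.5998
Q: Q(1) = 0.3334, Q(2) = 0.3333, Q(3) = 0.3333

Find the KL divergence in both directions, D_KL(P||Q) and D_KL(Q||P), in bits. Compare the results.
D_KL(P||Q) = 0.2997 bits, D_KL(Q||P) = 0.3681 bits. D_KL(Q||P) is larger than D_KL(P||Q) by 0.0684 bits; the two directions differ.

D_KL(P||Q) = Σ P(x) log₂(P(x)/Q(x))

Computing term by term:
  P(1)·log₂(P(1)/Q(1)) = 0.3065·log₂(0.3065/0.3334) = -0.03720
  P(2)·log₂(P(2)/Q(2)) = 0.0937·log₂(0.0937/0.3333) = -0.17154
  P(3)·log₂(P(3)/Q(3)) = 0.5998·log₂(0.5998/0.3333) = 0.50843

D_KL(P||Q) = -0.03720 - 0.17154 + 0.50843 = 0.29969 ≈ 0.2997 bits

D_KL(Q||P) = Σ Q(x) log₂(Q(x)/P(x))

Computing term by term:
  Q(1)·log₂(Q(1)/P(1)) = 0.3334·log₂(0.3334/0.3065) = 0.04046
  Q(2)·log₂(Q(2)/P(2)) = 0.3333·log₂(0.3333/0.0937) = 0.61017
  Q(3)·log₂(Q(3)/P(3)) = 0.3333·log₂(0.3333/0.5998) = -0.28253

D_KL(Q||P) = 0.04046 + 0.61017 - 0.28253 = 0.36810 ≈ 0.3681 bits

These are NOT equal (difference: 0.0684 bits). KL divergence is asymmetric: D_KL(P||Q) ≠ D_KL(Q||P) in general.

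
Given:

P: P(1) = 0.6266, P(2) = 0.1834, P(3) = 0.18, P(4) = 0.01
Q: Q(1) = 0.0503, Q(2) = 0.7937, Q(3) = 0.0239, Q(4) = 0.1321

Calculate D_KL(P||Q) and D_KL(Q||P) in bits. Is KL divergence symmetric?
D_KL(P||Q) = 2.3796 bits, D_KL(Q||P) = 1.9168 bits. No, KL divergence is not symmetric.

D_KL(P||Q) = Σ P(x) log₂(P(x)/Q(x))

Computing term by term:
  P(1)·log₂(P(1)/Q(1)) = 0.6266·log₂(0.6266/0.0503) = 2.28014
  P(2)·log₂(P(2)/Q(2)) = 0.1834·log₂(0.1834/0.7937) = -0.38763
  P(3)·log₂(P(3)/Q(3)) = 0.18·log₂(0.18/0.0239) = 0.52432
  P(4)·log₂(P(4)/Q(4)) = 0.01·log₂(0.01/0.1321) = -0.03724

D_KL(P||Q) = 2.28014 - 0.38763 + 0.52432 - 0.03724 = 2.37959 ≈ 2.3796 bits

D_KL(Q||P) = Σ Q(x) log₂(Q(x)/P(x))

Computing term by term:
  Q(1)·log₂(Q(1)/P(1)) = 0.0503·log₂(0.0503/0.6266) = -0.18304
  Q(2)·log₂(Q(2)/P(2)) = 0.7937·log₂(0.7937/0.1834) = 1.67756
  Q(3)·log₂(Q(3)/P(3)) = 0.0239·log₂(0.0239/0.18) = -0.06962
  Q(4)·log₂(Q(4)/P(4)) = 0.1321·log₂(0.1321/0.01) = 0.49188

D_KL(Q||P) = -0.18304 + 1.67756 - 0.06962 + 0.49188 = 1.91678 ≈ 1.9168 bits

These are NOT equal (difference: 0.4628 bits). KL divergence is asymmetric: D_KL(P||Q) ≠ D_KL(Q||P) in general.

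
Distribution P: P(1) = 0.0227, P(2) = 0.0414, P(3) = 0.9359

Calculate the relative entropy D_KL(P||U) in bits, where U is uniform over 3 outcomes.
1.1813 bits

U(i) = 1/3 for all i

D_KL(P||U) = Σ P(x) log₂(P(x) / (1/3))
           = Σ P(x) log₂(P(x)) + log₂(3)
           = log₂(3) - H(P)

H(P) = -Σ P(x) log₂(P(x)):
  -P(1)·log₂(P(1)) = -(0.0227)·log₂(0.0227) = 0.12397
  -P(2)·log₂(P(2)) = -(0.0414)·log₂(0.0414) = 0.19020
  -P(3)·log₂(P(3)) = -(0.9359)·log₂(0.9359) = 0.08945
H(P) = 0.12397 + 0.19020 + 0.08945 = 0.40362 bits

log₂(3) = 1.58496 bits

D_KL(P||U) = 1.58496 - 0.40362 = 1.18134 ≈ 1.1813 bits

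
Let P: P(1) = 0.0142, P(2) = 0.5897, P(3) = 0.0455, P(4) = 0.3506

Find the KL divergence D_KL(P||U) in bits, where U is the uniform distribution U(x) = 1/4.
0.7305 bits

U(i) = 1/4 for all i

D_KL(P||U) = Σ P(x) log₂(P(x) / (1/4))
           = Σ P(x) log₂(P(x)) + log₂(4)
           = log₂(4) - H(P)

H(P) = -Σ P(x) log₂(P(x)):
  -P(1)·log₂(P(1)) = -(0.0142)·log₂(0.0142) = 0.08716
  -P(2)·log₂(P(2)) = -(0.5897)·log₂(0.5897) = 0.44932
  -P(3)·log₂(P(3)) = -(0.0455)·log₂(0.0455) = 0.20284
  -P(4)·log₂(P(4)) = -(0.3506)·log₂(0.3506) = 0.53014
H(P) = 0.08716 + 0.44932 + 0.20284 + 0.53014 = 1.26946 bits

log₂(4) = 2.00000 bits

D_KL(P||U) = 2.00000 - 1.26946 = 0.73054 ≈ 0.7305 bits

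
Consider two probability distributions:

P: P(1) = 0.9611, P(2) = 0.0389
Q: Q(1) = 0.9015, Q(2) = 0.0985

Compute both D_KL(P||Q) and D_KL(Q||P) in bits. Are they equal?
D_KL(P||Q) = 0.0366 bits, D_KL(Q||P) = 0.0488 bits. No, they are not equal.

D_KL(P||Q) = Σ P(x) log₂(P(x)/Q(x))

Computing term by term:
  P(1)·log₂(P(1)/Q(1)) = 0.9611·log₂(0.9611/0.9015) = 0.08877
  P(2)·log₂(P(2)/Q(2)) = 0.0389·log₂(0.0389/0.0985) = -0.05214

D_KL(P||Q) = 0.08877 - 0.05214 = 0.03663 ≈ 0.0366 bits

D_KL(Q||P) = Σ Q(x) log₂(Q(x)/P(x))

Computing term by term:
  Q(1)·log₂(Q(1)/P(1)) = 0.9015·log₂(0.9015/0.9611) = -0.08326
  Q(2)·log₂(Q(2)/P(2)) = 0.0985·log₂(0.0985/0.0389) = 0.13202

D_KL(Q||P) = -0.08326 + 0.13202 = 0.04876 ≈ 0.0488 bits

These are NOT equal (difference: 0.0122 bits). KL divergence is asymmetric: D_KL(P||Q) ≠ D_KL(Q||P) in general.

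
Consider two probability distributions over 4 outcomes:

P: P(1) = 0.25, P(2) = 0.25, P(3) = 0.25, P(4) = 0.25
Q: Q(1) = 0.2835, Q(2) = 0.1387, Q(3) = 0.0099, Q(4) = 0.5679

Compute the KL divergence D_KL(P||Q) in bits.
1.0358 bits

D_KL(P||Q) = Σ P(x) log₂(P(x)/Q(x))

Computing term by term:
  P(1)·log₂(P(1)/Q(1)) = 0.25·log₂(0.25/0.2835) = -0.04536
  P(2)·log₂(P(2)/Q(2)) = 0.25·log₂(0.25/0.1387) = 0.21249
  P(3)·log₂(P(3)/Q(3)) = 0.25·log₂(0.25/0.0099) = 1.16459
  P(4)·log₂(P(4)/Q(4)) = 0.25·log₂(0.25/0.5679) = -0.29593

D_KL(P||Q) = -0.04536 + 0.21249 + 1.16459 - 0.29593 = 1.03579 ≈ 1.0358 bits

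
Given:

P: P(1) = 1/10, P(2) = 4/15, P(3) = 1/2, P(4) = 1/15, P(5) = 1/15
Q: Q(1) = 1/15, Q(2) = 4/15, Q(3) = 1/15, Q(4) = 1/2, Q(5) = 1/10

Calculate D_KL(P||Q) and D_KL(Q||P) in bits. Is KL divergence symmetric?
D_KL(P||Q) = 1.2792 bits, D_KL(Q||P) = 1.2792 bits. The two values coincide for this particular pair, but no — KL divergence is not symmetric in general.

D_KL(P||Q) = Σ P(x) log₂(P(x)/Q(x))

Computing term by term:
  P(1)·log₂(P(1)/Q(1)) = (1/10)·log₂((1/10)/(1/15)) = 0.05850
  P(2)·log₂(P(2)/Q(2)) = (4/15)·log₂((4/15)/(4/15)) = 0.00000
  P(3)·log₂(P(3)/Q(3)) = (1/2)·log₂((1/2)/(1/15)) = 1.45345
  P(4)·log₂(P(4)/Q(4)) = (1/15)·log₂((1/15)/(1/2)) = -0.19379
  P(5)·log₂(P(5)/Q(5)) = (1/15)·log₂((1/15)/(1/10)) = -0.03900

D_KL(P||Q) = 0.05850 + 0.00000 + 1.45345 - 0.19379 - 0.03900 = 1.27916 ≈ 1.2792 bits

D_KL(Q||P) = Σ Q(x) log₂(Q(x)/P(x))

Computing term by term:
  Q(1)·log₂(Q(1)/P(1)) = (1/15)·log₂((1/15)/(1/10)) = -0.03900
  Q(2)·log₂(Q(2)/P(2)) = (4/15)·log₂((4/15)/(4/15)) = 0.00000
  Q(3)·log₂(Q(3)/P(3)) = (1/15)·log₂((1/15)/(1/2)) = -0.19379
  Q(4)·log₂(Q(4)/P(4)) = (1/2)·log₂((1/2)/(1/15)) = 1.45345
  Q(5)·log₂(Q(5)/P(5)) = (1/10)·log₂((1/10)/(1/15)) = 0.05850

D_KL(Q||P) = -0.03900 + 0.00000 - 0.19379 + 1.45345 + 0.05850 = 1.27916 ≈ 1.2792 bits

These ARE equal here. Q is P with outcomes relabeled (Q(1) = P(5), Q(3) = P(4), Q(4) = P(3), Q(5) = P(1)) by a relabeling that is its own inverse, so the two sums contain exactly the same terms in a different order. This is a special case — KL divergence is not symmetric in general: D_KL(P||Q) ≠ D_KL(Q||P) for most P, Q.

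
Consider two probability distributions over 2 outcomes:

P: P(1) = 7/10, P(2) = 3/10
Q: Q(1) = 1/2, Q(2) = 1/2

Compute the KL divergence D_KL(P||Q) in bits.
0.1187 bits

D_KL(P||Q) = Σ P(x) log₂(P(x)/Q(x))

Computing term by term:
  P(1)·log₂(P(1)/Q(1)) = (7/10)·log₂((7/10)/(1/2)) = 0.33980
  P(2)·log₂(P(2)/Q(2)) = (3/10)·log₂((3/10)/(1/2)) = -0.22109

D_KL(P||Q) = 0.33980 - 0.22109 = 0.11871 ≈ 0.1187 bits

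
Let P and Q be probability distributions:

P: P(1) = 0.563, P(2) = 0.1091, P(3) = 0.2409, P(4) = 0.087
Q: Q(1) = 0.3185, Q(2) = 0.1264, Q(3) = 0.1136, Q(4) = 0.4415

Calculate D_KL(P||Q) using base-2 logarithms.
0.4969 bits

D_KL(P||Q) = Σ P(x) log₂(P(x)/Q(x))

Computing term by term:
  P(1)·log₂(P(1)/Q(1)) = 0.563·log₂(0.563/0.3185) = 0.46270
  P(2)·log₂(P(2)/Q(2)) = 0.1091·log₂(0.1091/0.1264) = -0.02317
  P(3)·log₂(P(3)/Q(3)) = 0.2409·log₂(0.2409/0.1136) = 0.26125
  P(4)·log₂(P(4)/Q(4)) = 0.087·log₂(0.087/0.4415) = -0.20387

D_KL(P||Q) = 0.46270 - 0.02317 + 0.26125 - 0.20387 = 0.49691 ≈ 0.4969 bits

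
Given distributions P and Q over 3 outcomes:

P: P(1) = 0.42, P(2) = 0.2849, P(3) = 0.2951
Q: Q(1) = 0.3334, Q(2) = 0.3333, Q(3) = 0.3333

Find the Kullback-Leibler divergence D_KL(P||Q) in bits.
0.0236 bits

D_KL(P||Q) = Σ P(x) log₂(P(x)/Q(x))

Computing term by term:
  P(1)·log₂(P(1)/Q(1)) = 0.42·log₂(0.42/0.3334) = 0.13992
  P(2)·log₂(P(2)/Q(2)) = 0.2849·log₂(0.2849/0.3333) = -0.06449
  P(3)·log₂(P(3)/Q(3)) = 0.2951·log₂(0.2951/0.3333) = -0.05182

D_KL(P||Q) = 0.13992 - 0.06449 - 0.05182 = 0.02361 ≈ 0.0236 bits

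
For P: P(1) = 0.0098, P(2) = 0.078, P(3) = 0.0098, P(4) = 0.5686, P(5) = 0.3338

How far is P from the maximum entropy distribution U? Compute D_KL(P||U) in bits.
0.9125 bits

U(i) = 1/5 for all i

D_KL(P||U) = Σ P(x) log₂(P(x) / (1/5))
           = Σ P(x) log₂(P(x)) + log₂(5)
           = log₂(5) - H(P)

H(P) = -Σ P(x) log₂(P(x)):
  -P(1)·log₂(P(1)) = -(0.0098)·log₂(0.0098) = 0.06540
  -P(2)·log₂(P(2)) = -(0.078)·log₂(0.078) = 0.28707
  -P(3)·log₂(P(3)) = -(0.0098)·log₂(0.0098) = 0.06540
  -P(4)·log₂(P(4)) = -(0.5686)·log₂(0.5686) = 0.46313
  -P(5)·log₂(P(5)) = -(0.3338)·log₂(0.3338) = 0.52839
H(P) = 0.06540 + 0.28707 + 0.06540 + 0.46313 + 0.52839 = 1.40939 bits

log₂(5) = 2.32193 bits

D_KL(P||U) = 2.32193 - 1.40939 = 0.91254 ≈ 0.9125 bits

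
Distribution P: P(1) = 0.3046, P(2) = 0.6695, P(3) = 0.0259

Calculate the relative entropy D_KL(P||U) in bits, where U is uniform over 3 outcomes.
0.5385 bits

U(i) = 1/3 for all i

D_KL(P||U) = Σ P(x) log₂(P(x) / (1/3))
           = Σ P(x) log₂(P(x)) + log₂(3)
           = log₂(3) - H(P)

H(P) = -Σ P(x) log₂(P(x)):
  -P(1)·log₂(P(1)) = -(0.3046)·log₂(0.3046) = 0.52239
  -P(2)·log₂(P(2)) = -(0.6695)·log₂(0.6695) = 0.38754
  -P(3)·log₂(P(3)) = -(0.0259)·log₂(0.0259) = 0.13652
H(P) = 0.52239 + 0.38754 + 0.13652 = 1.04645 bits

log₂(3) = 1.58496 bits

D_KL(P||U) = 1.58496 - 1.04645 = 0.53851 ≈ 0.5385 bits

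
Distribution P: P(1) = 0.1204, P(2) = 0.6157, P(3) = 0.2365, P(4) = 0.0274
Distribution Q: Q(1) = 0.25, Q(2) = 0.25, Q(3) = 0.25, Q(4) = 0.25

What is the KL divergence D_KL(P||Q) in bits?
0.5673 bits

D_KL(P||Q) = Σ P(x) log₂(P(x)/Q(x))

Computing term by term:
  P(1)·log₂(P(1)/Q(1)) = 0.1204·log₂(0.1204/0.25) = -0.12691
  P(2)·log₂(P(2)/Q(2)) = 0.6157·log₂(0.6157/0.25) = 0.80059
  P(3)·log₂(P(3)/Q(3)) = 0.2365·log₂(0.2365/0.25) = -0.01894
  P(4)·log₂(P(4)/Q(4)) = 0.0274·log₂(0.0274/0.25) = -0.08740

D_KL(P||Q) = -0.12691 + 0.80059 - 0.01894 - 0.08740 = 0.56734 ≈ 0.5673 bits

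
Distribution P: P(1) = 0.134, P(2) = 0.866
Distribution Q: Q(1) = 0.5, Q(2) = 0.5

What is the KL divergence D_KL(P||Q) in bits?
0.4317 bits

D_KL(P||Q) = Σ P(x) log₂(P(x)/Q(x))

Computing term by term:
  P(1)·log₂(P(1)/Q(1)) = 0.134·log₂(0.134/0.5) = -0.25456
  P(2)·log₂(P(2)/Q(2)) = 0.866·log₂(0.866/0.5) = 0.68625

D_KL(P||Q) = -0.25456 + 0.68625 = 0.43169 ≈ 0.4317 bits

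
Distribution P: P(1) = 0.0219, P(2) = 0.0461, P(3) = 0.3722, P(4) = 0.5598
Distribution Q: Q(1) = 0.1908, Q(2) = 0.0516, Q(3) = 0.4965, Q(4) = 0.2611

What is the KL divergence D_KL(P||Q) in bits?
0.3853 bits

D_KL(P||Q) = Σ P(x) log₂(P(x)/Q(x))

Computing term by term:
  P(1)·log₂(P(1)/Q(1)) = 0.0219·log₂(0.0219/0.1908) = -0.06839
  P(2)·log₂(P(2)/Q(2)) = 0.0461·log₂(0.0461/0.0516) = -0.00750
  P(3)·log₂(P(3)/Q(3)) = 0.3722·log₂(0.3722/0.4965) = -0.15473
  P(4)·log₂(P(4)/Q(4)) = 0.5598·log₂(0.5598/0.2611) = 0.61595

D_KL(P||Q) = -0.06839 - 0.00750 - 0.15473 + 0.61595 = 0.38533 ≈ 0.3853 bits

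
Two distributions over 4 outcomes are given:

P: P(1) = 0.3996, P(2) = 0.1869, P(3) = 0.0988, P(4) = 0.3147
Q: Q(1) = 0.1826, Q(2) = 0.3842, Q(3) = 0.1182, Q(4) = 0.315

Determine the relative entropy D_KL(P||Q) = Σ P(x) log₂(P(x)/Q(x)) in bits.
0.2312 bits

D_KL(P||Q) = Σ P(x) log₂(P(x)/Q(x))

Computing term by term:
  P(1)·log₂(P(1)/Q(1)) = 0.3996·log₂(0.3996/0.1826) = 0.45150
  P(2)·log₂(P(2)/Q(2)) = 0.1869·log₂(0.1869/0.3842) = -0.19430
  P(3)·log₂(P(3)/Q(3)) = 0.0988·log₂(0.0988/0.1182) = -0.02555
  P(4)·log₂(P(4)/Q(4)) = 0.3147·log₂(0.3147/0.315) = -0.00043

D_KL(P||Q) = 0.45150 - 0.19430 - 0.02555 - 0.00043 = 0.23122 ≈ 0.2312 bits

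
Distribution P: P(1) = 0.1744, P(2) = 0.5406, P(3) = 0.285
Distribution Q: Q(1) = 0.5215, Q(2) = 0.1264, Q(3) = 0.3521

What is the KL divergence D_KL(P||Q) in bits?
0.7709 bits

D_KL(P||Q) = Σ P(x) log₂(P(x)/Q(x))

Computing term by term:
  P(1)·log₂(P(1)/Q(1)) = 0.1744·log₂(0.1744/0.5215) = -0.27560
  P(2)·log₂(P(2)/Q(2)) = 0.5406·log₂(0.5406/0.1264) = 1.13340
  P(3)·log₂(P(3)/Q(3)) = 0.285·log₂(0.285/0.3521) = -0.08693

D_KL(P||Q) = -0.27560 + 1.13340 - 0.08693 = 0.77087 ≈ 0.7709 bits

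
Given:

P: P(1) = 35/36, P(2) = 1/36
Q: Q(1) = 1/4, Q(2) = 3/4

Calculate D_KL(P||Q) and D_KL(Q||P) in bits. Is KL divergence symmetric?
D_KL(P||Q) = 1.7729 bits, D_KL(Q||P) = 3.0763 bits. No, KL divergence is not symmetric.

D_KL(P||Q) = Σ P(x) log₂(P(x)/Q(x))

Computing term by term:
  P(1)·log₂(P(1)/Q(1)) = (35/36)·log₂((35/36)/(1/4)) = 1.90493
  P(2)·log₂(P(2)/Q(2)) = (1/36)·log₂((1/36)/(3/4)) = -0.13208

D_KL(P||Q) = 1.90493 - 0.13208 = 1.77285 ≈ 1.7729 bits

D_KL(Q||P) = Σ Q(x) log₂(Q(x)/P(x))

Computing term by term:
  Q(1)·log₂(Q(1)/P(1)) = (1/4)·log₂((1/4)/(35/36)) = -0.48984
  Q(2)·log₂(Q(2)/P(2)) = (3/4)·log₂((3/4)/(1/36)) = 3.56617

D_KL(Q||P) = -0.48984 + 3.56617 = 3.07633 ≈ 3.0763 bits

These are NOT equal (difference: 1.3034 bits). KL divergence is asymmetric: D_KL(P||Q) ≠ D_KL(Q||P) in general.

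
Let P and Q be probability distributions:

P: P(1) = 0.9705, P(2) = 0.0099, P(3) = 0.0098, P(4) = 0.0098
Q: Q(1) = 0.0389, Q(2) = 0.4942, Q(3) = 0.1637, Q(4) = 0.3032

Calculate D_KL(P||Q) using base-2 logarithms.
4.3598 bits

D_KL(P||Q) = Σ P(x) log₂(P(x)/Q(x))

Computing term by term:
  P(1)·log₂(P(1)/Q(1)) = 0.9705·log₂(0.9705/0.0389) = 4.50398
  P(2)·log₂(P(2)/Q(2)) = 0.0099·log₂(0.0099/0.4942) = -0.05585
  P(3)·log₂(P(3)/Q(3)) = 0.0098·log₂(0.0098/0.1637) = -0.03981
  P(4)·log₂(P(4)/Q(4)) = 0.0098·log₂(0.0098/0.3032) = -0.04852

D_KL(P||Q) = 4.50398 - 0.05585 - 0.03981 - 0.04852 = 4.35980 ≈ 4.3598 bits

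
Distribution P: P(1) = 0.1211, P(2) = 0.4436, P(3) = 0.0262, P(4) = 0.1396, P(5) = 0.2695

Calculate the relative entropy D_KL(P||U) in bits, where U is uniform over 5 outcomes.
0.3889 bits

U(i) = 1/5 for all i

D_KL(P||U) = Σ P(x) log₂(P(x) / (1/5))
           = Σ P(x) log₂(P(x)) + log₂(5)
           = log₂(5) - H(P)

H(P) = -Σ P(x) log₂(P(x)):
  -P(1)·log₂(P(1)) = -(0.1211)·log₂(0.1211) = 0.36884
  -P(2)·log₂(P(2)) = -(0.4436)·log₂(0.4436) = 0.52020
  -P(3)·log₂(P(3)) = -(0.0262)·log₂(0.0262) = 0.13766
  -P(4)·log₂(P(4)) = -(0.1396)·log₂(0.1396) = 0.39655
  -P(5)·log₂(P(5)) = -(0.2695)·log₂(0.2695) = 0.50980
H(P) = 0.36884 + 0.52020 + 0.13766 + 0.39655 + 0.50980 = 1.93305 bits

log₂(5) = 2.32193 bits

D_KL(P||U) = 2.32193 - 1.93305 = 0.38888 ≈ 0.3889 bits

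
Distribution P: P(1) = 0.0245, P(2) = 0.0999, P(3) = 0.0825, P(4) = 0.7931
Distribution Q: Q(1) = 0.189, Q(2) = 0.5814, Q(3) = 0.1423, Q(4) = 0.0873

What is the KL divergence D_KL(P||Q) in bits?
2.1339 bits

D_KL(P||Q) = Σ P(x) log₂(P(x)/Q(x))

Computing term by term:
  P(1)·log₂(P(1)/Q(1)) = 0.0245·log₂(0.0245/0.189) = -0.07221
  P(2)·log₂(P(2)/Q(2)) = 0.0999·log₂(0.0999/0.5814) = -0.25384
  P(3)·log₂(P(3)/Q(3)) = 0.0825·log₂(0.0825/0.1423) = -0.06488
  P(4)·log₂(P(4)/Q(4)) = 0.7931·log₂(0.7931/0.0873) = 2.52479

D_KL(P||Q) = -0.07221 - 0.25384 - 0.06488 + 2.52479 = 2.13386 ≈ 2.1339 bits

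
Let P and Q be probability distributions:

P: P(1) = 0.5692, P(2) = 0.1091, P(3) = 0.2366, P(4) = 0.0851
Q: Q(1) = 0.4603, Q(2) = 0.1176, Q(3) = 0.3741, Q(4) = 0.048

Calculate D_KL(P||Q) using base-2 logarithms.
0.0765 bits

D_KL(P||Q) = Σ P(x) log₂(P(x)/Q(x))

Computing term by term:
  P(1)·log₂(P(1)/Q(1)) = 0.5692·log₂(0.5692/0.4603) = 0.17438
  P(2)·log₂(P(2)/Q(2)) = 0.1091·log₂(0.1091/0.1176) = -0.01181
  P(3)·log₂(P(3)/Q(3)) = 0.2366·log₂(0.2366/0.3741) = -0.15639
  P(4)·log₂(P(4)/Q(4)) = 0.0851·log₂(0.0851/0.048) = 0.07030

D_KL(P||Q) = 0.17438 - 0.01181 - 0.15639 + 0.07030 = 0.07648 ≈ 0.0765 bits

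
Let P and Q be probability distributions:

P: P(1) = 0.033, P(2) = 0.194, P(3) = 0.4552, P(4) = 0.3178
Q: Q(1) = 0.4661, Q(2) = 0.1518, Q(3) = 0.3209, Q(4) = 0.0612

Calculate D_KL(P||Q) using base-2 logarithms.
0.9274 bits

D_KL(P||Q) = Σ P(x) log₂(P(x)/Q(x))

Computing term by term:
  P(1)·log₂(P(1)/Q(1)) = 0.033·log₂(0.033/0.4661) = -0.12606
  P(2)·log₂(P(2)/Q(2)) = 0.194·log₂(0.194/0.1518) = 0.06865
  P(3)·log₂(P(3)/Q(3)) = 0.4552·log₂(0.4552/0.3209) = 0.22959
  P(4)·log₂(P(4)/Q(4)) = 0.3178·log₂(0.3178/0.0612) = 0.75526

D_KL(P||Q) = -0.12606 + 0.06865 + 0.22959 + 0.75526 = 0.92744 ≈ 0.9274 bits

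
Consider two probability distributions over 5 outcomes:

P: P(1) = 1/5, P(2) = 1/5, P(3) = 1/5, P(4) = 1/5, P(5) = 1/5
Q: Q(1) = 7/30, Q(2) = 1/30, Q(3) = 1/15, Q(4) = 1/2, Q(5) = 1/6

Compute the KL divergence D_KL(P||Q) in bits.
0.5777 bits

D_KL(P||Q) = Σ P(x) log₂(P(x)/Q(x))

Computing term by term:
  P(1)·log₂(P(1)/Q(1)) = (1/5)·log₂((1/5)/(7/30)) = -0.04448
  P(2)·log₂(P(2)/Q(2)) = (1/5)·log₂((1/5)/(1/30)) = 0.51699
  P(3)·log₂(P(3)/Q(3)) = (1/5)·log₂((1/5)/(1/15)) = 0.31699
  P(4)·log₂(P(4)/Q(4)) = (1/5)·log₂((1/5)/(1/2)) = -0.26439
  P(5)·log₂(P(5)/Q(5)) = (1/5)·log₂((1/5)/(1/6)) = 0.05261

D_KL(P||Q) = -0.04448 + 0.51699 + 0.31699 - 0.26439 + 0.05261 = 0.57772 ≈ 0.5777 bits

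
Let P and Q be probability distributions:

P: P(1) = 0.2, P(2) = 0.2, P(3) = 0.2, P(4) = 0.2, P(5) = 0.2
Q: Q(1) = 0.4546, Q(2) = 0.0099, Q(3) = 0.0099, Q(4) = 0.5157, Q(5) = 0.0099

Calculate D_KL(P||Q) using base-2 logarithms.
2.0916 bits

D_KL(P||Q) = Σ P(x) log₂(P(x)/Q(x))

Computing term by term:
  P(1)·log₂(P(1)/Q(1)) = 0.2·log₂(0.2/0.4546) = -0.23692
  P(2)·log₂(P(2)/Q(2)) = 0.2·log₂(0.2/0.0099) = 0.86729
  P(3)·log₂(P(3)/Q(3)) = 0.2·log₂(0.2/0.0099) = 0.86729
  P(4)·log₂(P(4)/Q(4)) = 0.2·log₂(0.2/0.5157) = -0.27331
  P(5)·log₂(P(5)/Q(5)) = 0.2·log₂(0.2/0.0099) = 0.86729

D_KL(P||Q) = -0.23692 + 0.86729 + 0.86729 - 0.27331 + 0.86729 = 2.09164 ≈ 2.0916 bits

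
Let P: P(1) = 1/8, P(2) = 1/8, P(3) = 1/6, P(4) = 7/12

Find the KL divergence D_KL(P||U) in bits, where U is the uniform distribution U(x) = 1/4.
0.3656 bits

U(i) = 1/4 for all i

D_KL(P||U) = Σ P(x) log₂(P(x) / (1/4))
           = Σ P(x) log₂(P(x)) + log₂(4)
           = log₂(4) - H(P)

H(P) = -Σ P(x) log₂(P(x)):
  -P(1)·log₂(P(1)) = -(1/8)·log₂(1/8) = 0.37500
  -P(2)·log₂(P(2)) = -(1/8)·log₂(1/8) = 0.37500
  -P(3)·log₂(P(3)) = -(1/6)·log₂(1/6) = 0.43083
  -P(4)·log₂(P(4)) = -(7/12)·log₂(7/12) = 0.45360
H(P) = 0.37500 + 0.37500 + 0.43083 + 0.45360 = 1.63443 bits

log₂(4) = 2.00000 bits

D_KL(P||U) = 2.00000 - 1.63443 = 0.36557 ≈ 0.3656 bits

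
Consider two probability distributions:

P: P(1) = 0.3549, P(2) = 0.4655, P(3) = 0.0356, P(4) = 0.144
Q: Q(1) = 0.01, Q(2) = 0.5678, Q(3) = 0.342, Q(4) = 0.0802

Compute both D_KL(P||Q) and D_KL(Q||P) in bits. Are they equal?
D_KL(P||Q) = 1.6995 bits, D_KL(Q||P) = 1.1598 bits. No, they are not equal.

D_KL(P||Q) = Σ P(x) log₂(P(x)/Q(x))

Computing term by term:
  P(1)·log₂(P(1)/Q(1)) = 0.3549·log₂(0.3549/0.01) = 1.82750
  P(2)·log₂(P(2)/Q(2)) = 0.4655·log₂(0.4655/0.5678) = -0.13341
  P(3)·log₂(P(3)/Q(3)) = 0.0356·log₂(0.0356/0.342) = -0.11620
  P(4)·log₂(P(4)/Q(4)) = 0.144·log₂(0.144/0.0802) = 0.12159

D_KL(P||Q) = 1.82750 - 0.13341 - 0.11620 + 0.12159 = 1.69948 ≈ 1.6995 bits

D_KL(Q||P) = Σ Q(x) log₂(Q(x)/P(x))

Computing term by term:
  Q(1)·log₂(Q(1)/P(1)) = 0.01·log₂(0.01/0.3549) = -0.05149
  Q(2)·log₂(Q(2)/P(2)) = 0.5678·log₂(0.5678/0.4655) = 0.16273
  Q(3)·log₂(Q(3)/P(3)) = 0.342·log₂(0.342/0.0356) = 1.11630
  Q(4)·log₂(Q(4)/P(4)) = 0.0802·log₂(0.0802/0.144) = -0.06772

D_KL(Q||P) = -0.05149 + 0.16273 + 1.11630 - 0.06772 = 1.15982 ≈ 1.1598 bits

These are NOT equal (difference: 0.5397 bits). KL divergence is asymmetric: D_KL(P||Q) ≠ D_KL(Q||P) in general.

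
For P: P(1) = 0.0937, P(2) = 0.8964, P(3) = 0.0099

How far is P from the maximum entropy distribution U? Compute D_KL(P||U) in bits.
1.0575 bits

U(i) = 1/3 for all i

D_KL(P||U) = Σ P(x) log₂(P(x) / (1/3))
           = Σ P(x) log₂(P(x)) + log₂(3)
           = log₂(3) - H(P)

H(P) = -Σ P(x) log₂(P(x)):
  -P(1)·log₂(P(1)) = -(0.0937)·log₂(0.0937) = 0.32006
  -P(2)·log₂(P(2)) = -(0.8964)·log₂(0.8964) = 0.14144
  -P(3)·log₂(P(3)) = -(0.0099)·log₂(0.0099) = 0.06592
H(P) = 0.32006 + 0.14144 + 0.06592 = 0.52742 bits

log₂(3) = 1.58496 bits

D_KL(P||U) = 1.58496 - 0.52742 = 1.05754 ≈ 1.0575 bits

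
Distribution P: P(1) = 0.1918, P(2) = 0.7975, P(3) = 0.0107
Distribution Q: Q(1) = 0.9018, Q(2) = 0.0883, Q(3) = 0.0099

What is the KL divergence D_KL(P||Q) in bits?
2.1049 bits

D_KL(P||Q) = Σ P(x) log₂(P(x)/Q(x))

Computing term by term:
  P(1)·log₂(P(1)/Q(1)) = 0.1918·log₂(0.1918/0.9018) = -0.42833
  P(2)·log₂(P(2)/Q(2)) = 0.7975·log₂(0.7975/0.0883) = 2.53206
  P(3)·log₂(P(3)/Q(3)) = 0.0107·log₂(0.0107/0.0099) = 0.00120

D_KL(P||Q) = -0.42833 + 2.53206 + 0.00120 = 2.10493 ≈ 2.1049 bits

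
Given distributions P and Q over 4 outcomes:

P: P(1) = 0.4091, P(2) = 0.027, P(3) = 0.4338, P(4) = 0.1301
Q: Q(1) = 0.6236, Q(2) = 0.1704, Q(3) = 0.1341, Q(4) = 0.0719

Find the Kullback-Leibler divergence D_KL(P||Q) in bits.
0.5255 bits

D_KL(P||Q) = Σ P(x) log₂(P(x)/Q(x))

Computing term by term:
  P(1)·log₂(P(1)/Q(1)) = 0.4091·log₂(0.4091/0.6236) = -0.24880
  P(2)·log₂(P(2)/Q(2)) = 0.027·log₂(0.027/0.1704) = -0.07176
  P(3)·log₂(P(3)/Q(3)) = 0.4338·log₂(0.4338/0.1341) = 0.73474
  P(4)·log₂(P(4)/Q(4)) = 0.1301·log₂(0.1301/0.0719) = 0.11131

D_KL(P||Q) = -0.24880 - 0.07176 + 0.73474 + 0.11131 = 0.52549 ≈ 0.5255 bits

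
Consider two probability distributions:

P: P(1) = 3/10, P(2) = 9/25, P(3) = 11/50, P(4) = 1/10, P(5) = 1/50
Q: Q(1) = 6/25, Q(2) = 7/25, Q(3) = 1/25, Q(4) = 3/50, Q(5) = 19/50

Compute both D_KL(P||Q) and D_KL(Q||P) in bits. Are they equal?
D_KL(P||Q) = 0.7569 bits, D_KL(Q||P) = 1.2928 bits. No, they are not equal.

D_KL(P||Q) = Σ P(x) log₂(P(x)/Q(x))

Computing term by term:
  P(1)·log₂(P(1)/Q(1)) = (3/10)·log₂((3/10)/(6/25)) = 0.09658
  P(2)·log₂(P(2)/Q(2)) = (9/25)·log₂((9/25)/(7/25)) = 0.13053
  P(3)·log₂(P(3)/Q(3)) = (11/50)·log₂((11/50)/(1/25)) = 0.54107
  P(4)·log₂(P(4)/Q(4)) = (1/10)·log₂((1/10)/(3/50)) = 0.07370
  P(5)·log₂(P(5)/Q(5)) = (1/50)·log₂((1/50)/(19/50)) = -0.08496

D_KL(P||Q) = 0.09658 + 0.13053 + 0.54107 + 0.07370 - 0.08496 = 0.75692 ≈ 0.7569 bits

D_KL(Q||P) = Σ Q(x) log₂(Q(x)/P(x))

Computing term by term:
  Q(1)·log₂(Q(1)/P(1)) = (6/25)·log₂((6/25)/(3/10)) = -0.07726
  Q(2)·log₂(Q(2)/P(2)) = (7/25)·log₂((7/25)/(9/25)) = -0.10152
  Q(3)·log₂(Q(3)/P(3)) = (1/25)·log₂((1/25)/(11/50)) = -0.09838
  Q(4)·log₂(Q(4)/P(4)) = (3/50)·log₂((3/50)/(1/10)) = -0.04422
  Q(5)·log₂(Q(5)/P(5)) = (19/50)·log₂((19/50)/(1/50)) = 1.61421

D_KL(Q||P) = -0.07726 - 0.10152 - 0.09838 - 0.04422 + 1.61421 = 1.29283 ≈ 1.2928 bits

These are NOT equal (difference: 0.5359 bits). KL divergence is asymmetric: D_KL(P||Q) ≠ D_KL(Q||P) in general.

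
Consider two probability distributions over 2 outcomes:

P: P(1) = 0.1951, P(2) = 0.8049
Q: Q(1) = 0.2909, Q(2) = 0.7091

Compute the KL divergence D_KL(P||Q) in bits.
0.0347 bits

D_KL(P||Q) = Σ P(x) log₂(P(x)/Q(x))

Computing term by term:
  P(1)·log₂(P(1)/Q(1)) = 0.1951·log₂(0.1951/0.2909) = -0.11244
  P(2)·log₂(P(2)/Q(2)) = 0.8049·log₂(0.8049/0.7091) = 0.14715

D_KL(P||Q) = -0.11244 + 0.14715 = 0.03471 ≈ 0.0347 bits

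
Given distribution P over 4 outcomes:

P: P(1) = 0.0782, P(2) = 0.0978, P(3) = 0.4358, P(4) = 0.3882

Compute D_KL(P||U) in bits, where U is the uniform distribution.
0.3323 bits

U(i) = 1/4 for all i

D_KL(P||U) = Σ P(x) log₂(P(x) / (1/4))
           = Σ P(x) log₂(P(x)) + log₂(4)
           = log₂(4) - H(P)

H(P) = -Σ P(x) log₂(P(x)):
  -P(1)·log₂(P(1)) = -(0.0782)·log₂(0.0782) = 0.28752
  -P(2)·log₂(P(2)) = -(0.0978)·log₂(0.0978) = 0.32802
  -P(3)·log₂(P(3)) = -(0.4358)·log₂(0.4358) = 0.52220
  -P(4)·log₂(P(4)) = -(0.3882)·log₂(0.3882) = 0.52994
H(P) = 0.28752 + 0.32802 + 0.52220 + 0.52994 = 1.66768 bits

log₂(4) = 2.00000 bits

D_KL(P||U) = 2.00000 - 1.66768 = 0.33232 ≈ 0.3323 bits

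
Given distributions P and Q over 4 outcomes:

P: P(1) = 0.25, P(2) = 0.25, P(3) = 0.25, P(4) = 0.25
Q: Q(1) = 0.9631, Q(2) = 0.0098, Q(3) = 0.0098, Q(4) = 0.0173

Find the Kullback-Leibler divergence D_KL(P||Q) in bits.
2.8133 bits

D_KL(P||Q) = Σ P(x) log₂(P(x)/Q(x))

Computing term by term:
  P(1)·log₂(P(1)/Q(1)) = 0.25·log₂(0.25/0.9631) = -0.48644
  P(2)·log₂(P(2)/Q(2)) = 0.25·log₂(0.25/0.0098) = 1.16825
  P(3)·log₂(P(3)/Q(3)) = 0.25·log₂(0.25/0.0098) = 1.16825
  P(4)·log₂(P(4)/Q(4)) = 0.25·log₂(0.25/0.0173) = 0.96327

D_KL(P||Q) = -0.48644 + 1.16825 + 1.16825 + 0.96327 = 2.81333 ≈ 2.8133 bits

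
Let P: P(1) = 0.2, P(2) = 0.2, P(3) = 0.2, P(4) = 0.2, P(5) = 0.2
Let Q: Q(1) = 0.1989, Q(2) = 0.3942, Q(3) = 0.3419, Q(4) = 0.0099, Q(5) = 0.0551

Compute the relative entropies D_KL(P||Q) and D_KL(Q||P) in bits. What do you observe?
D_KL(P||Q) = 0.8904 bits, D_KL(Q||P) = 0.5034 bits. The two directions give different values (D_KL(P||Q) exceeds D_KL(Q||P) by 0.3870 bits): KL divergence is asymmetric.

D_KL(P||Q) = Σ P(x) log₂(P(x)/Q(x))

Computing term by term:
  P(1)·log₂(P(1)/Q(1)) = 0.2·log₂(0.2/0.1989) = 0.00159
  P(2)·log₂(P(2)/Q(2)) = 0.2·log₂(0.2/0.3942) = -0.19579
  P(3)·log₂(P(3)/Q(3)) = 0.2·log₂(0.2/0.3419) = -0.15471
  P(4)·log₂(P(4)/Q(4)) = 0.2·log₂(0.2/0.0099) = 0.86729
  P(5)·log₂(P(5)/Q(5)) = 0.2·log₂(0.2/0.0551) = 0.37198

D_KL(P||Q) = 0.00159 - 0.19579 - 0.15471 + 0.86729 + 0.37198 = 0.89036 ≈ 0.8904 bits

D_KL(Q||P) = Σ Q(x) log₂(Q(x)/P(x))

Computing term by term:
  Q(1)·log₂(Q(1)/P(1)) = 0.1989·log₂(0.1989/0.2) = -0.00158
  Q(2)·log₂(Q(2)/P(2)) = 0.3942·log₂(0.3942/0.2) = 0.38589
  Q(3)·log₂(Q(3)/P(3)) = 0.3419·log₂(0.3419/0.2) = 0.26449
  Q(4)·log₂(Q(4)/P(4)) = 0.0099·log₂(0.0099/0.2) = -0.04293
  Q(5)·log₂(Q(5)/P(5)) = 0.0551·log₂(0.0551/0.2) = -0.10248

D_KL(Q||P) = -0.00158 + 0.38589 + 0.26449 - 0.04293 - 0.10248 = 0.50339 ≈ 0.5034 bits

These are NOT equal (difference: 0.3870 bits). KL divergence is asymmetric: D_KL(P||Q) ≠ D_KL(Q||P) in general.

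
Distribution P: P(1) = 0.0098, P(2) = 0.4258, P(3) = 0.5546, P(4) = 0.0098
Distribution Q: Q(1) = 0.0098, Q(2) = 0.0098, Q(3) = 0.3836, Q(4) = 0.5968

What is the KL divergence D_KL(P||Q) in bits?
2.5537 bits

D_KL(P||Q) = Σ P(x) log₂(P(x)/Q(x))

Computing term by term:
  P(1)·log₂(P(1)/Q(1)) = 0.0098·log₂(0.0098/0.0098) = 0.00000
  P(2)·log₂(P(2)/Q(2)) = 0.4258·log₂(0.4258/0.0098) = 2.31688
  P(3)·log₂(P(3)/Q(3)) = 0.5546·log₂(0.5546/0.3836) = 0.29496
  P(4)·log₂(P(4)/Q(4)) = 0.0098·log₂(0.0098/0.5968) = -0.05810

D_KL(P||Q) = 0.00000 + 2.31688 + 0.29496 - 0.05810 = 2.55374 ≈ 2.5537 bits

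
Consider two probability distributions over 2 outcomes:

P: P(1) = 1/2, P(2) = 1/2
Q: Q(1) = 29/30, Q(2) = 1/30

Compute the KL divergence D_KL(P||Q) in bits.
1.4779 bits

D_KL(P||Q) = Σ P(x) log₂(P(x)/Q(x))

Computing term by term:
  P(1)·log₂(P(1)/Q(1)) = (1/2)·log₂((1/2)/(29/30)) = -0.47555
  P(2)·log₂(P(2)/Q(2)) = (1/2)·log₂((1/2)/(1/30)) = 1.95345

D_KL(P||Q) = -0.47555 + 1.95345 = 1.47790 ≈ 1.4779 bits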